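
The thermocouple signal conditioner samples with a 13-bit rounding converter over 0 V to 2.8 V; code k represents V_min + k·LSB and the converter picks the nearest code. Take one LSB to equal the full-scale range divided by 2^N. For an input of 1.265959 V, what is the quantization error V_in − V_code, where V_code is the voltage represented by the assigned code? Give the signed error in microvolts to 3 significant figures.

Span = 2.8 V. LSB = 2.8 V / 2^13 ≈ 341.8 µV.
Position in LSBs: (1.265959 − (0)) × 8192/2.8 = 3703.8343; rounding gives k = 3704.
V_code = 0 + (3704/8192) × 2.8 = 1.266015625 V.
V_in − V_code = 1.265959 − (1.266015625) = −56.6 µV.

−56.6 µV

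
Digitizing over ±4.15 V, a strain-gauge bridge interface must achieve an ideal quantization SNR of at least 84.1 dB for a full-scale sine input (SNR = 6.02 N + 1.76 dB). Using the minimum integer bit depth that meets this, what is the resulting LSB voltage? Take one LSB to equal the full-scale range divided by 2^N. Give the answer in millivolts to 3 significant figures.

0.507 mV

Full-scale range = 4.15 V − (-4.15 V) = 8.3 V.
N ≥ (84.1 − 1.76)/6.02 = 13.678 → N_min = 14.
LSB = 8.3 V / 2^14 = 0.507 mV.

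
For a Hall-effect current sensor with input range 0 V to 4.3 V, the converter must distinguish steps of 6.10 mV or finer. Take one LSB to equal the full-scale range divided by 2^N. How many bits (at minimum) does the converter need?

Full-scale range = 4.3 V.
Levels needed ≥ 4.3/6.10 mV = 704.9. 2^10 = 1024 suffices, so N_min = 10.

10 bits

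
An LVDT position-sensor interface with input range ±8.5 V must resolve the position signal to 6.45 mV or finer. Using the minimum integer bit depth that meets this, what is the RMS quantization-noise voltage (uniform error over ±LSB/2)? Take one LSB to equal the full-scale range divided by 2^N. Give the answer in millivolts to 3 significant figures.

Range = 8.5 − (-8.5) = 17 V.
Required number of levels: 17/6.45 mV = 2635.7; smallest N with 2^N ≥ that is 12.
LSB = 17 V / 2^12 = 4.1504 mV.
V_rms = LSB/√12 = 1.20 mV.

1.20 mV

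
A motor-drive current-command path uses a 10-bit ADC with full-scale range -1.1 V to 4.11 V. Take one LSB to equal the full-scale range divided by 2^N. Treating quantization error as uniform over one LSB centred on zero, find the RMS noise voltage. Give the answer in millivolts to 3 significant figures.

Span: 4.11 V − (-1.1 V) = 5.21 V.
LSB = 5.21 V ÷ 2^10 = 5.21/1024 V = 5.0879 mV.
For a uniform distribution on [−LSB/2, +LSB/2], V_rms = LSB/√12 = 5.0879 mV/3.4641 = 1.47 mV.

1.47 mV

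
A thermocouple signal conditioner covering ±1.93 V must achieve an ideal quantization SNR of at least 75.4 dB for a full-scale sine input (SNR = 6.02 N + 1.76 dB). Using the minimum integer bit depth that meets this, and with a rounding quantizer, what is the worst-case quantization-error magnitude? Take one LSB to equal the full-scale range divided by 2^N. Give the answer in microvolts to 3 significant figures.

236 µV

Full-scale range = 1.93 V − (-1.93 V) = 3.86 V.
6.02 N + 1.76 ≥ 75.4 gives N ≥ 12.233, so the minimum integer is 13.
LSB = 3.86 V ÷ 2^13 = 3.86/8192 V = 471.19 µV.
Half an LSB is 236 µV.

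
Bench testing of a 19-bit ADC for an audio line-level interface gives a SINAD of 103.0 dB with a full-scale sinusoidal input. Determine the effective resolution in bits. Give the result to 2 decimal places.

ENOB = (SINAD − 1.76) / 6.02 = (103.0 − 1.76) / 6.02 = 101.24 / 6.02 = 16.8173.

16.82 bits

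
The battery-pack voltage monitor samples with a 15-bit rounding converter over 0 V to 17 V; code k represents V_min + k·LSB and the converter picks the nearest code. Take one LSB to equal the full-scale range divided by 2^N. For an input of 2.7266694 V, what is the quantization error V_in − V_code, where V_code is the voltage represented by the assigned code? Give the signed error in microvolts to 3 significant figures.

−137 µV

Full-scale range = 17 V. LSB = 17 V / 2^15 ≈ 0.5188 mV.
(V_in − V_min)/LSB = (2.7266694 − (0)) × 32768/17 = 5255.7355 → nearest code k = 5256.
Reconstructed level: 0 + 5256 × 17/32768 V = 2.7268066406 V.
Error = V_in − V_code = 2.7266694 − (2.7268066406) = −137 µV.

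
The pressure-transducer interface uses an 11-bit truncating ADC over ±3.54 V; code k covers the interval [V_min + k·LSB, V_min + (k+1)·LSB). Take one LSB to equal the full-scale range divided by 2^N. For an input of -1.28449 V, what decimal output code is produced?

Span: 3.54 V − (-3.54 V) = 7.08 V. LSB = 7.08 V / 2^11 ≈ 3.457 mV.
code = ⌊(V_in − V_min)/LSB⌋ = ⌊(V_in − V_min) × 2^11 / range⌋
     = ⌊(-1.28449 − (-3.54)) × 2048 / 7.08⌋ = ⌊2.25551 × 2048/7.08⌋
     = ⌊652.441⌋ = 652.

652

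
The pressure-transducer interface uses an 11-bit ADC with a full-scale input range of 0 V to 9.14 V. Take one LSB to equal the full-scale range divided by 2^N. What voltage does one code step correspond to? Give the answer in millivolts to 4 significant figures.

Full-scale range = 9.14 V.
There are 2^11 = 2048 steps.
One LSB is 9.14 V / 2048 = 4.463 mV.

4.463 mV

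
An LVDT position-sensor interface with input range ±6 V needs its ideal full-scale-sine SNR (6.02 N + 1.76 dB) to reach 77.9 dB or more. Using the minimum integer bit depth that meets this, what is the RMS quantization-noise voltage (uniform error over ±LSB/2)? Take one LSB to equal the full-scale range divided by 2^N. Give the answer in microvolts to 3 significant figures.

Range = 6 − (-6) = 12 V.
N ≥ (77.9 − 1.76)/6.02 = 12.648 → N_min = 13.
Step size = 12/8192 V = 1.4648 mV.
V_rms = LSB/√12 = 423 µV.

423 µV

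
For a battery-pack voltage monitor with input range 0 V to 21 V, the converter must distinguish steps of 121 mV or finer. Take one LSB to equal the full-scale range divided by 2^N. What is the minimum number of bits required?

8 bits

Span = 21 V.
Levels needed ≥ 21/121 mV = 173.6. 2^8 = 256 suffices, so N_min = 8.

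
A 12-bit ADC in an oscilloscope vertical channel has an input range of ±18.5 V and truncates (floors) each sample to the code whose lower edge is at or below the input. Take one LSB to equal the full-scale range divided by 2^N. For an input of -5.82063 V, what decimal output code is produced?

1403

Range = 18.5 − (-18.5) = 37 V. LSB = 37 V / 2^12 ≈ 9.033 mV.
code = ⌊(V_in − V_min)/LSB⌋ = ⌊(V_in − V_min) × 2^12 / range⌋
     = ⌊(-5.82063 − (-18.5)) × 4096 / 37⌋ = ⌊12.67937 × 4096/37⌋
     = ⌊1403.641⌋ = 1403.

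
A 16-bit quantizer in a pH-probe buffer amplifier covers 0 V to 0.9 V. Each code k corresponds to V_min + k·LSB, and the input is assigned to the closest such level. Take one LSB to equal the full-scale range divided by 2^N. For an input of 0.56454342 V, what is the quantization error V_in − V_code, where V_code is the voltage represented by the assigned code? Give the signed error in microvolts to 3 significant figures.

V_FS = 0.9 V. LSB = 0.9 V / 2^16 ≈ 13.73 µV.
(V_in − V_min)/LSB = (0.56454342 − (0)) × 65536/0.9 = 41108.7973 → nearest code k = 41109.
V_code = V_min + k × range/2^16 = 0 + 41109 × 0.9/65536 = 0.56454620361 V.
V_in − V_code = 0.56454342 − (0.56454620361) = −2.78 µV.

−2.78 µV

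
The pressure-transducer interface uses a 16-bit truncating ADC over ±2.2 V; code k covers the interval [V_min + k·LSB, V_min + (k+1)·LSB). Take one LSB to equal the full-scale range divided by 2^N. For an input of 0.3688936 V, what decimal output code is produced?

38262

Span: 2.2 V − (-2.2 V) = 4.4 V. LSB = 4.4 V / 2^16 ≈ 67.14 µV.
code = ⌊(V_in − V_min)/LSB⌋ = ⌊(V_in − V_min) × 2^16 / range⌋
     = ⌊(0.3688936 − (-2.2)) × 65536 / 4.4⌋ = ⌊2.5688936 × 65536/4.4⌋
     = ⌊38262.502⌋ = 38262.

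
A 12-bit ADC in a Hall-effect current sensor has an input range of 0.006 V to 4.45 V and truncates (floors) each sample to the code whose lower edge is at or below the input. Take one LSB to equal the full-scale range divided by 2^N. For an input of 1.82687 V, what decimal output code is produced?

1678

Range = 4.45 − (0.006) = 4.444 V. LSB = 4.444 V / 2^12 ≈ 1.085 mV.
code = ⌊(V_in − V_min)/LSB⌋ = ⌊(V_in − V_min) × 2^12 / range⌋
     = ⌊(1.82687 − (0.006)) × 4096 / 4.444⌋ = ⌊1.82087 × 4096/4.444⌋
     = ⌊1678.282⌋ = 1678.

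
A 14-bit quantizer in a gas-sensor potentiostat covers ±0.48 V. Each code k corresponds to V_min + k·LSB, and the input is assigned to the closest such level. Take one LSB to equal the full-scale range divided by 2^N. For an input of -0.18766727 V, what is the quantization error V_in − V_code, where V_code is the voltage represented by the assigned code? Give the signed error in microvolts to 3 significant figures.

+8.51 µV

Span: 0.48 V − (-0.48 V) = 0.96 V. LSB = 0.96 V / 2^14 ≈ 58.59 µV.
(-0.18766727 − (-0.48)) / LSB = 0.29233273 × 16384/0.96 = 4989.1453. Nearest integer: k = 4989.
Reconstructed level: -0.48 + 4989 × 0.96/16384 V = -0.18767578125 V.
Error = V_in − V_code = -0.18766727 − (-0.18767578125) = +8.51 µV.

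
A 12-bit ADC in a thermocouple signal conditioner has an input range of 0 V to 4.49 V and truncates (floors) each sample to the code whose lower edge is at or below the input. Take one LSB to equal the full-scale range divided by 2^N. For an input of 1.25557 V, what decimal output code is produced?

1145

V_FS = 4.49 V. LSB = 4.49 V / 2^12 ≈ 1.096 mV.
(V_in − V_min) × 2^12/range = (1.25557 − (0)) × 4096/4.49 = 1145.393.
Floor → code = 1145.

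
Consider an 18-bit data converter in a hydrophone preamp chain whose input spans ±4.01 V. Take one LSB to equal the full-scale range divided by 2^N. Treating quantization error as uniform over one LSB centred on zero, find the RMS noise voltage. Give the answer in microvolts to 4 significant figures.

8.832 µV

Span: 4.01 V − (-4.01 V) = 8.02 V.
LSB = 8.02 V ÷ 2^18 = 8.02/262144 V = 30.5939 µV.
For a uniform distribution on [−LSB/2, +LSB/2], V_rms = LSB/√12 = 30.5939 µV/3.4641 = 8.832 µV.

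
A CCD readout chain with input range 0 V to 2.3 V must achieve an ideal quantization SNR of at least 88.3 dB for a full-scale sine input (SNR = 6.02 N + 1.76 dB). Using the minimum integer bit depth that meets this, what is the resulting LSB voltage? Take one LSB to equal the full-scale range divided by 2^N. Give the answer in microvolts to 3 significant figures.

70.2 µV

Span = 2.3 V.
6.02 N + 1.76 ≥ 88.3 gives N ≥ 14.375, so the minimum integer is 15.
LSB = 2.3 V / 2^15 = 70.2 µV.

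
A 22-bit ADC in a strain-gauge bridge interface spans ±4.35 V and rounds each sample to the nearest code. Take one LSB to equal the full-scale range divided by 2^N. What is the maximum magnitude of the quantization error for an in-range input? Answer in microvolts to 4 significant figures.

Span: 4.35 V − (-4.35 V) = 8.7 V.
LSB = 8.7 V / 2^22 = 2.07424 µV.
|e|_max = LSB/2 = 1.037 µV.

1.037 µV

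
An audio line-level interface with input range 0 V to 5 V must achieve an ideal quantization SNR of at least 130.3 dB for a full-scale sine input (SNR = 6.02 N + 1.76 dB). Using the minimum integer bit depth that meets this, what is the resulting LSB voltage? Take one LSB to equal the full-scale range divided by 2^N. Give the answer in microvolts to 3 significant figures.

Span = 5 V.
6.02 N + 1.76 ≥ 130.3 gives N ≥ 21.352, so the minimum integer is 22.
LSB = 5 V / 2^22 = 1.19 µV.

1.19 µV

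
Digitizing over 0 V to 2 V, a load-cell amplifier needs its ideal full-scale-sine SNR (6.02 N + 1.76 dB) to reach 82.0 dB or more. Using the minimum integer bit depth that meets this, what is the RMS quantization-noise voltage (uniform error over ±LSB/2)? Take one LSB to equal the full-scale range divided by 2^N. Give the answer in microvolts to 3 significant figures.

35.2 µV

Span = 2 V.
N ≥ (82.0 − 1.76)/6.02 = 13.329 → N_min = 14.
One LSB is 2 V / 16384 = 122.07 µV.
V_rms = LSB/√12 = 35.2 µV.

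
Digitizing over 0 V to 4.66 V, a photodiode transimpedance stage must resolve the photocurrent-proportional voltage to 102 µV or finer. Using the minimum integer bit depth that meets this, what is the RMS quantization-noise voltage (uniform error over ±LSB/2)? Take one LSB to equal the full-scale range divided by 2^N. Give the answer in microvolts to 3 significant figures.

20.5 µV

Range is 4.66 V.
Levels needed ≥ 4.66/102 µV = 45690. 2^16 = 65536 suffices, so N_min = 16.
LSB = 4.66 V / 2^16 = 71.106 µV.
RMS noise = LSB/√12 = 20.5 µV.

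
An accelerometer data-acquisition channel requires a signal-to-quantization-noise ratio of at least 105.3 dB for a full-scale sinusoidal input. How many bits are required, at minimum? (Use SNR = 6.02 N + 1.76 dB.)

6.02 N + 1.76 ≥ 105.3 gives N ≥ 17.199, so the minimum integer is 18.

18 bits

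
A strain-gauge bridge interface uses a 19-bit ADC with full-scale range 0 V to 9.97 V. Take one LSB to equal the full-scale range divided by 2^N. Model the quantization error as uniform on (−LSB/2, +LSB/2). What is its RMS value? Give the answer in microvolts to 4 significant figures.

5.490 µV

Range is 9.97 V.
One LSB is 9.97 V / 524288 = 19.0163 µV.
RMS of a uniform error over width LSB is LSB/√12 = 5.490 µV.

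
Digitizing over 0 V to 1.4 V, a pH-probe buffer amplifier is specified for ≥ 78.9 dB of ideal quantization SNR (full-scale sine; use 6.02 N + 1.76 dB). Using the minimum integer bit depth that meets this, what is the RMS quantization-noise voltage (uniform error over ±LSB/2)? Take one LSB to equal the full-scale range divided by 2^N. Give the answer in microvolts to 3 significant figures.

49.3 µV

V_FS = 1.4 V.
6.02 N + 1.76 ≥ 78.9 gives N ≥ 12.814, so the minimum integer is 13.
One LSB is 1.4 V / 8192 = 170.90 µV.
RMS noise = LSB/√12 = 49.3 µV.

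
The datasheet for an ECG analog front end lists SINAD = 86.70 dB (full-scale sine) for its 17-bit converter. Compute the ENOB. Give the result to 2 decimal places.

14.11 bits

ENOB = (SINAD − 1.76) / 6.02 = (86.70 − 1.76) / 6.02 = 84.94 / 6.02 = 14.1096.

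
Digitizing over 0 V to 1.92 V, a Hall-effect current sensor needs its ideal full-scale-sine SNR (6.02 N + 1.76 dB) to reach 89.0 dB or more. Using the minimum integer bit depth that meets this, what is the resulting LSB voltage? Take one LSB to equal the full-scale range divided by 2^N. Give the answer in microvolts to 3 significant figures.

58.6 µV

Full-scale range = 1.92 V.
6.02 N + 1.76 ≥ 89.0 gives N ≥ 14.492, so the minimum integer is 15.
LSB = 1.92 V / 2^15 = 58.6 µV.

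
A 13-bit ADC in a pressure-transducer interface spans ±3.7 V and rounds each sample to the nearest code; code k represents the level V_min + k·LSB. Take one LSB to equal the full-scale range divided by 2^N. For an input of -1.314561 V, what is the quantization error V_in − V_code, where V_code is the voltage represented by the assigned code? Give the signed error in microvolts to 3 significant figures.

Full-scale range = 3.7 V − (-3.7 V) = 7.4 V. LSB = 7.4 V / 2^13 ≈ 0.9033 mV.
(-1.314561 − (-3.7)) / LSB = 2.385439 × 8192/7.4 = 2640.7454. Nearest integer: k = 2641.
Reconstructed level: -3.7 + 2641 × 7.4/8192 V = -1.314331055 V.
Error = V_in − V_code = -1.314561 − (-1.314331055) = −230 µV.

−230 µV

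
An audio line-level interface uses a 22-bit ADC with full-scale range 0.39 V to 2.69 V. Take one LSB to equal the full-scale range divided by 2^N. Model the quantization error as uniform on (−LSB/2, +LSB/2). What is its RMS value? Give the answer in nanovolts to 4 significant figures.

Range = 2.69 − (0.39) = 2.3 V.
Step size = 2.3/4194304 V = 0.548363 µV.
V_rms = LSB/√12 = 0.548363 µV / √12 = 158.3 nV.

158.3 nV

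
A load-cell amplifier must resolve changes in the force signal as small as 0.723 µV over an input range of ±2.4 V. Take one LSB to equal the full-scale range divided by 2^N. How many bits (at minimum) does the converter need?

Span: 2.4 V − (-2.4 V) = 4.8 V.
Need 2^N ≥ 4.8 V / 0.723 µV = 6.639e6 → N_min = 23.

23 bits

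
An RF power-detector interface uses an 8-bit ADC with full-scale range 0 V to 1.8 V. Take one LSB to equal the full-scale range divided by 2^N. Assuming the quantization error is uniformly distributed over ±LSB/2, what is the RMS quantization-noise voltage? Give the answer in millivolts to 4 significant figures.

2.030 mV

Span = 1.8 V.
One LSB is 1.8 V / 256 = 7.03125 mV.
σ_q = LSB/√12 = 7.03125 mV/3.4641 = 2.030 mV.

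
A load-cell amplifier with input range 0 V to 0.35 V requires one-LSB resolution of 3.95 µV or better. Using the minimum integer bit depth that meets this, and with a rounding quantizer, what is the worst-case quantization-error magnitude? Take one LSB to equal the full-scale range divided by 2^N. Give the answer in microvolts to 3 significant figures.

1.34 µV

Full-scale range = 0.35 V.
0.35 V / 3.95 µV = 88610. Since 2^16 = 65536 and 2^17 = 131072, N = 17.
Step size = 0.35/131072 V = 2.6703 µV.
Half an LSB is 1.34 µV.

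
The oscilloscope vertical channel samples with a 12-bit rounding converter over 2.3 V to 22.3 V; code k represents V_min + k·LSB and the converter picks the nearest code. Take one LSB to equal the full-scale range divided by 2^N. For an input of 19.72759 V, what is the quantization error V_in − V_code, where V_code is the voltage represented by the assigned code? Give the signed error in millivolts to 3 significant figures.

Range = 22.3 − (2.3) = 20 V. LSB = 20 V / 2^12 ≈ 4.883 mV.
Position in LSBs: (19.72759 − (2.3)) × 4096/20 = 3569.1704; rounding gives k = 3569.
V_code = V_min + k × range/2^12 = 2.3 + 3569 × 20/4096 = 19.72675781 V.
V_in − V_code = 19.72759 − (19.72675781) = +0.832 mV.

+0.832 mV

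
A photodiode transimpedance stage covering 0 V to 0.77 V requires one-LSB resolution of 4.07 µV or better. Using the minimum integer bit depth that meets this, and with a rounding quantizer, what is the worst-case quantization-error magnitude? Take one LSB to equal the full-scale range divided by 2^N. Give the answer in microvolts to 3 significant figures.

Range is 0.77 V.
Levels needed ≥ 0.77/4.07 µV = 189200. 2^18 = 262144 suffices, so N_min = 18.
LSB = 0.77 V / 2^18 = 2.9373 µV.
Max error for round-to-nearest is LSB/2 = 1.47 µV.

1.47 µV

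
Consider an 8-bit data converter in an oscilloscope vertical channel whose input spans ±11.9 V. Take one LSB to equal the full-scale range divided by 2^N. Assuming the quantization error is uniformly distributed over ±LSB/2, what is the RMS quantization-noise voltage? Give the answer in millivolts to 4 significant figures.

Range = 11.9 − (-11.9) = 23.8 V.
Step size = 23.8/256 V = 92.9688 mV.
σ_q = LSB/√12 = 92.9688 mV/3.4641 = 26.84 mV.

26.84 mV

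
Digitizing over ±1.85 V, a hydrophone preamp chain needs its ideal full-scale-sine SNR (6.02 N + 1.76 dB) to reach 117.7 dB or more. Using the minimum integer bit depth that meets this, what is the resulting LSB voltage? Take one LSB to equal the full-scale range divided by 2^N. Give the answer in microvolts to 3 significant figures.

The full-scale span is 1.85 − (-1.85) = 3.7 V.
Solving 6.02 N ≥ 117.7 − 1.76: N ≥ 19.259. Round up → N = 20.
Step size = 3.7/1048576 V = 3.53 µV.

3.53 µV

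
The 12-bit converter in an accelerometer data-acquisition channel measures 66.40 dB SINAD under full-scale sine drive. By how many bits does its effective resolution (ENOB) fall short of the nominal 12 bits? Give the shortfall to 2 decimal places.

1.26 bits

ENOB = (SINAD − 1.76)/6.02 = (66.40 − 1.76)/6.02 = 10.7375 bits.
Lost resolution: 12 − 10.7375 = 1.2625 bits.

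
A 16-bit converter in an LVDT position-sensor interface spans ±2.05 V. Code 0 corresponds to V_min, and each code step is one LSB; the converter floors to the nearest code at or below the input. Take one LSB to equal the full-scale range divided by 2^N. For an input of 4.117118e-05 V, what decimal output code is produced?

32768

Span: 2.05 V − (-2.05 V) = 4.1 V. LSB = 4.1 V / 2^16 ≈ 62.56 µV.
code = ⌊(V_in − V_min)/LSB⌋ = ⌊(V_in − V_min) × 2^16 / range⌋
     = ⌊(4.117118e-05 − (-2.05)) × 65536 / 4.1⌋ = ⌊2.05004117118 × 65536/4.1⌋
     = ⌊32768.658⌋ = 32768.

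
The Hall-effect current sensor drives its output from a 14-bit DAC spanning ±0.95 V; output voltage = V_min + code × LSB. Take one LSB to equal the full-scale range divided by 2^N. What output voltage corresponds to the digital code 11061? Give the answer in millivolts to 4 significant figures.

332.7 mV

Full-scale range = 0.95 V − (-0.95 V) = 1.9 V. LSB = 1.9 V / 2^14.
V_out = -0.95 + 11061 × (1.9/16384) V
      = -0.95 V + 1.28271 V = 0.332709 V.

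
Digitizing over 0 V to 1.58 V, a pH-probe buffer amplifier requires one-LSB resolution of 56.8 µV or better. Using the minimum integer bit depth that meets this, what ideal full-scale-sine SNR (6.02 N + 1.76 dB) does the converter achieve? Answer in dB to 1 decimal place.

Range is 1.58 V.
Levels needed ≥ 1.58/56.8 µV = 27820. 2^15 = 32768 suffices, so N_min = 15.
6.02(15) + 1.76 = 92.06 dB.

92.1 dB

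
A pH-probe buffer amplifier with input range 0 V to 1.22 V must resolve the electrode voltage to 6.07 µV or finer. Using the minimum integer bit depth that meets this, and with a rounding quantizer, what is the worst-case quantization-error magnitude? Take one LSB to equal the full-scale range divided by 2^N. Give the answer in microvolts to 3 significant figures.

Span = 1.22 V.
1.22 V / 6.07 µV = 201000. Since 2^17 = 131072 and 2^18 = 262144, N = 18.
One LSB is 1.22 V / 262144 = 4.6539 µV.
|e|_max = LSB/2 = 2.33 µV.

2.33 µV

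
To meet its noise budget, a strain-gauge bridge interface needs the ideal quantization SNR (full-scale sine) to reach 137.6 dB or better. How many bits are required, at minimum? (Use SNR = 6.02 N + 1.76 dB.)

N ≥ (137.6 − 1.76)/6.02 = 22.565 → N_min = 23.

23 bits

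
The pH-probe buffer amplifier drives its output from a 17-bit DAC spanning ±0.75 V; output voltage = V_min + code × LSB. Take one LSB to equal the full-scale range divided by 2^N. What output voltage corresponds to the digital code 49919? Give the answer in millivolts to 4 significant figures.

-178.7 mV

Range = 0.75 − (-0.75) = 1.5 V. LSB = 1.5 V / 2^17.
Output = V_min + (49919/131072) × range = -0.75 + 0.380852 × 1.5 V
      = -0.75 + 0.571278 = -0.178722 V.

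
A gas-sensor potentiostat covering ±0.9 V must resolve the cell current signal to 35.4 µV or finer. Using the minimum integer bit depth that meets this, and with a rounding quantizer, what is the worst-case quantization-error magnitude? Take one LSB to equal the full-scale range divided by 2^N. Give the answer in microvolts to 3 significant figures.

13.7 µV

Range = 0.9 − (-0.9) = 1.8 V.
Required number of levels: 1.8/35.4 µV = 50847; smallest N with 2^N ≥ that is 16.
One LSB is 1.8 V / 65536 = 27.466 µV.
Half an LSB is 13.7 µV.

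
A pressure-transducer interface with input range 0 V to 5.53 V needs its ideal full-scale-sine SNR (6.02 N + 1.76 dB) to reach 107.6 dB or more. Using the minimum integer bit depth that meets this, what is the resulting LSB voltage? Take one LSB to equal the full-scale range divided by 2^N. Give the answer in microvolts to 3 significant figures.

V_FS = 5.53 V.
Required N = ⌈(107.6 − 1.76)/6.02⌉ = ⌈17.581⌉ = 18.
Step size = 5.53/262144 V = 21.1 µV.

21.1 µV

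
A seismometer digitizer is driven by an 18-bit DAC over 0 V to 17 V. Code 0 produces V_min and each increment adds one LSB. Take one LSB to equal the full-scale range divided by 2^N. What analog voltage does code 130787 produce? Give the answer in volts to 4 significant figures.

8.482 V

Span = 17 V. LSB = 17 V / 2^18.
Output = V_min + (130787/262144) × range = 0 + 0.498913 × 17 V
      = 0 + 8.48152 = 8.48152 V.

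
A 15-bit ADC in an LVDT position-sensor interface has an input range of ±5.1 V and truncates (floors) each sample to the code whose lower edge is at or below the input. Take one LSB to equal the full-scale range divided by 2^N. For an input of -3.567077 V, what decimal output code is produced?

The full-scale span is 5.1 − (-5.1) = 10.2 V. LSB = 10.2 V / 2^15 ≈ 311.3 µV.
(V_in − V_min) × 2^15/range = (-3.567077 − (-5.1)) × 32768/10.2 = 4924.590.
Floor → code = 4924.

4924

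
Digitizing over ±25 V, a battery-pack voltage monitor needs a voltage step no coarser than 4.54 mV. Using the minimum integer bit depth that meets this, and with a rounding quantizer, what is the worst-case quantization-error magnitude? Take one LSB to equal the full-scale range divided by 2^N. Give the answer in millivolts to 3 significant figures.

Range = 25 − (-25) = 50 V.
Levels needed ≥ 50/4.54 mV = 11010. 2^14 = 16384 suffices, so N_min = 14.
Step size = 50/16384 V = 3.0518 mV.
Max error for round-to-nearest is LSB/2 = 1.53 mV.

1.53 mV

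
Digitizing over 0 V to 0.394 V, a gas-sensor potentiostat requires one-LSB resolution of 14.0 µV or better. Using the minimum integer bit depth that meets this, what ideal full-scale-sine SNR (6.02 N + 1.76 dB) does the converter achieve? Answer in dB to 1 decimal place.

92.1 dB

V_FS = 0.394 V.
Levels needed ≥ 0.394/14.0 µV = 28140. 2^15 = 32768 suffices, so N_min = 15.
Ideal SNR at N = 15: 6.02·15 + 1.76 = 92.1 dB.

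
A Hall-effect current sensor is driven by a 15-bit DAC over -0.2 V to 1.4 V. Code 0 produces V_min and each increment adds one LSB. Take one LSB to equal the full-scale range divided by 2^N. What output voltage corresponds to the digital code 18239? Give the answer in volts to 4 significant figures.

Span: 1.4 V − (-0.2 V) = 1.6 V. LSB = 1.6 V / 2^15.
V_out = -0.2 + 18239 × (1.6/32768) V
      = -0.2 V + 0.890576 V = 0.690576 V.

0.6906 V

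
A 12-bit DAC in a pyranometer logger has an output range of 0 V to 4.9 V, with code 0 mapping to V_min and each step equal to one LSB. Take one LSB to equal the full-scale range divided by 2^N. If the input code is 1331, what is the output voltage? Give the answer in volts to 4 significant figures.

Span = 4.9 V. LSB = 4.9 V / 2^12.
V_out = 0 + 1331 × (4.9/4096) V
      = 0 + 1.59226 = 1.59226 V.

1.592 V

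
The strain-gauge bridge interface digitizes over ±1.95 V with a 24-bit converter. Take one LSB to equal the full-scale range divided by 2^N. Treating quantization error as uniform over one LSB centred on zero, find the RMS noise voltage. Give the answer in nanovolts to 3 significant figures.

Span: 1.95 V − (-1.95 V) = 3.9 V.
LSB = 3.9 V / 2^24 = 232.46 nV.
σ_q = LSB/√12 = 232.46 nV/3.4641 = 67.1 nV.

67.1 nV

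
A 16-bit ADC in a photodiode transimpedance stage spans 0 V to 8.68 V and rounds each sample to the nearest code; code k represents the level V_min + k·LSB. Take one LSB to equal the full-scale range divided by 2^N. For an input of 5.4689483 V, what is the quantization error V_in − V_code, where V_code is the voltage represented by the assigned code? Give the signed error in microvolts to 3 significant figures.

−23.9 µV

Full-scale range = 8.68 V. LSB = 8.68 V / 2^16 ≈ 132.4 µV.
(V_in − V_min)/LSB = (5.4689483 − (0)) × 65536/8.68 = 41291.8198 → nearest code k = 41292.
Reconstructed level: 0 + 41292 × 8.68/65536 V = 5.4689721680 V.
V_in − V_code = 5.4689483 − (5.4689721680) = −23.9 µV.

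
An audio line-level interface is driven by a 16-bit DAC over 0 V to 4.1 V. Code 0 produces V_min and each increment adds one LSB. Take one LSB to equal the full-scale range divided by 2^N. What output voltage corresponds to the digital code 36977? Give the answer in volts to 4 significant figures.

2.313 V

Range is 4.1 V. LSB = 4.1 V / 2^16.
V_out = V_min + code × LSB = 0 V + 36977 × 4.1 V / 65536
      = 0 V + 2.31332 V = 2.31332 V.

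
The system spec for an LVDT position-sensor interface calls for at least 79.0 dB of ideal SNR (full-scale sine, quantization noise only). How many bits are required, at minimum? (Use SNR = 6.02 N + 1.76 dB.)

6.02 N + 1.76 ≥ 79.0 gives N ≥ 12.831, so the minimum integer is 13.

13 bits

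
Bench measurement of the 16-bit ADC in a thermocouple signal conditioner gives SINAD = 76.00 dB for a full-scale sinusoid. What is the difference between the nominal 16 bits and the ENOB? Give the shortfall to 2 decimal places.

3.67 bits

N_eff = (76.00 − 1.76)/6.02 = 12.3322 bits.
Shortfall = 16 − 12.3322 = 3.6678 bits.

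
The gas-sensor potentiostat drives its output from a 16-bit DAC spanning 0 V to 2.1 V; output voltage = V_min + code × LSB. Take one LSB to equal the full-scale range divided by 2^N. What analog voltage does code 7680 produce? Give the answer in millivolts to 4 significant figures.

Full-scale range = 2.1 V. LSB = 2.1 V / 2^16.
Output = V_min + (7680/65536) × range = 0 + 0.117188 × 2.1 V
      = 0 V + 0.246094 V = 0.246094 V.

246.1 mV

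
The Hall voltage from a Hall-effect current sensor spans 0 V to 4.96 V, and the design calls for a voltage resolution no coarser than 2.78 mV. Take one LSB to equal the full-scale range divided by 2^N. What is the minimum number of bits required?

Span = 4.96 V.
Required number of levels: 4.96/2.78 mV = 1784.2; smallest N with 2^N ≥ that is 11.

11 bits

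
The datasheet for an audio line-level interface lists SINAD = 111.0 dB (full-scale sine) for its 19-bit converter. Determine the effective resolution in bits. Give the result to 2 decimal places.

18.15 bits

ENOB = (111.0 − 1.76)/6.02 = 18.1462 bits.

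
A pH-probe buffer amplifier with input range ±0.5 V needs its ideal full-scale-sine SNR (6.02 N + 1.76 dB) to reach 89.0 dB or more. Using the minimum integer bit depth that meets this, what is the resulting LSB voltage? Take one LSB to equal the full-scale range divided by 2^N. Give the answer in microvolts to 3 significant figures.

Range = 0.5 − (-0.5) = 1 V.
6.02 N + 1.76 ≥ 89.0 gives N ≥ 14.492, so the minimum integer is 15.
One LSB is 1 V / 32768 = 30.5 µV.

30.5 µV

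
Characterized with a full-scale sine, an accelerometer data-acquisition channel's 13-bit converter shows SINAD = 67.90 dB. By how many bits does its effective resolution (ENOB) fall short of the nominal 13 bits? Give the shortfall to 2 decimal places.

2.01 bits

ENOB = (SINAD − 1.76)/6.02 = (67.90 − 1.76)/6.02 = 10.9867 bits.
Shortfall = 13 − 10.9867 = 2.0133 bits.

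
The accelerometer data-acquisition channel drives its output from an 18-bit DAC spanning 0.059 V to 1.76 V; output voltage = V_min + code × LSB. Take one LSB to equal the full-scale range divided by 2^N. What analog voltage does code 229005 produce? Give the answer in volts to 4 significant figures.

1.545 V

Full-scale range = 1.76 V − (0.059 V) = 1.701 V. LSB = 1.701 V / 2^18.
V_out = V_min + code × LSB = 0.059 V + 229005 × 1.701 V / 262144
      = 0.059 V + 1.48597 V = 1.54497 V.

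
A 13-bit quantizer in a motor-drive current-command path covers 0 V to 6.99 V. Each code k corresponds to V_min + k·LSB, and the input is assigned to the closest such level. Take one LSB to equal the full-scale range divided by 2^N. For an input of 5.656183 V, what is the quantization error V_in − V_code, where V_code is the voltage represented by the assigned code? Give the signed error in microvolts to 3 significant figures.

V_FS = 6.99 V. LSB = 6.99 V / 2^13 ≈ 0.8533 mV.
Position in LSBs: (5.656183 − (0)) × 8192/6.99 = 6628.8199; rounding gives k = 6629.
Reconstructed level: 0 + 6629 × 6.99/8192 V = 5.656336670 V.
e = 5.656183 − (5.656336670) = −154 µV.

−154 µV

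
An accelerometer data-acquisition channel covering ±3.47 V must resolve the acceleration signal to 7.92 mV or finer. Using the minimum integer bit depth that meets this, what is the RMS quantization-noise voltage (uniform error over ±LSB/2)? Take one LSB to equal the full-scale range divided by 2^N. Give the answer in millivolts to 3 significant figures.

Full-scale range = 3.47 V − (-3.47 V) = 6.94 V.
6.94 V / 7.92 mV = 876.3. Since 2^9 = 512 and 2^10 = 1024, N = 10.
LSB = 6.94 V / 2^10 = 6.7773 mV.
σ_q = LSB/√12 = 6.7773 mV/3.4641 = 1.96 mV.

1.96 mV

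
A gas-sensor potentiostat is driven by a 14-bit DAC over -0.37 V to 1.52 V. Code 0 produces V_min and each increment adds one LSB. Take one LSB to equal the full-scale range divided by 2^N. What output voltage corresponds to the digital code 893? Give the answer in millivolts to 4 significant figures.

-267.0 mV

Span: 1.52 V − (-0.37 V) = 1.89 V. LSB = 1.89 V / 2^14.
Output = V_min + (893/16384) × range = -0.37 + 0.0545044 × 1.89 V
      = -0.37 + 0.103013 = -0.266987 V.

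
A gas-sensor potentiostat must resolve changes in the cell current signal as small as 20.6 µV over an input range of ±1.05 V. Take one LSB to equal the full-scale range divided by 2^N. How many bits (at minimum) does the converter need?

17 bits

Span: 1.05 V − (-1.05 V) = 2.1 V.
Need 2^N ≥ 2.1 V / 20.6 µV = 101900 → N_min = 17.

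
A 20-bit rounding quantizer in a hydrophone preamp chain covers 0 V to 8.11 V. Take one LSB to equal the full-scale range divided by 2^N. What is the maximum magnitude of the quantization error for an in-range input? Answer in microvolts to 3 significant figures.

Full-scale range = 8.11 V.
Step size = 8.11/1048576 V = 7.7343 µV.
Worst-case error for round-to-nearest is half an LSB: 3.87 µV.

3.87 µV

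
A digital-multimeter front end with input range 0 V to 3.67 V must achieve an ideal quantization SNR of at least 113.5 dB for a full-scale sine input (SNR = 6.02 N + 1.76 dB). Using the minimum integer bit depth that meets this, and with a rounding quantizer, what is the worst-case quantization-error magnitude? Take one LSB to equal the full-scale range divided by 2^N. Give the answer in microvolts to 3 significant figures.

V_FS = 3.67 V.
6.02 N + 1.76 ≥ 113.5 gives N ≥ 18.561, so the minimum integer is 19.
LSB = 3.67 V ÷ 2^19 = 3.67/524288 V = 7.0000 µV.
Half an LSB is 3.50 µV.

3.50 µV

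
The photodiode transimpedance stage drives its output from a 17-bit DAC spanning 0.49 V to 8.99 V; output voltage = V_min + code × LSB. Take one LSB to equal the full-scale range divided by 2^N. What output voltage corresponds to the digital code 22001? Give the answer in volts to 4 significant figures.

1.917 V

Full-scale range = 8.99 V − (0.49 V) = 8.5 V. LSB = 8.5 V / 2^17.
Output = V_min + (22001/131072) × range = 0.49 + 0.167854 × 8.5 V
      = 0.49 + 1.42676 = 1.91676 V.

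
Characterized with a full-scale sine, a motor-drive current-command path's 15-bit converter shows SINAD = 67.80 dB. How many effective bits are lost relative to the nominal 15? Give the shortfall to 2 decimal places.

ENOB = (SINAD − 1.76)/6.02 = (67.80 − 1.76)/6.02 = 10.9701 bits.
Shortfall = 15 − 10.9701 = 4.0299 bits.

4.03 bits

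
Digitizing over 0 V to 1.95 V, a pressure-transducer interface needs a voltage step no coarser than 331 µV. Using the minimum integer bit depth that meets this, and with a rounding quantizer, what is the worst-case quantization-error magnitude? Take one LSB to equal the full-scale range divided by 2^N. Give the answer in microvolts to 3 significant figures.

119 µV

V_FS = 1.95 V.
Levels needed ≥ 1.95/331 µV = 5891. 2^13 = 8192 suffices, so N_min = 13.
LSB = 1.95 V ÷ 2^13 = 1.95/8192 V = 238.04 µV.
Max error for round-to-nearest is LSB/2 = 119 µV.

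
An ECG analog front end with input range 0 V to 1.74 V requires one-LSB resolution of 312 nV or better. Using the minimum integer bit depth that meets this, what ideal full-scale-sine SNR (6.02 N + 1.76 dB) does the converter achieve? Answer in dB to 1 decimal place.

140.2 dB

Full-scale range = 1.74 V.
Levels needed ≥ 1.74/312 nV = 5.577e6. 2^23 = 8388608 suffices, so N_min = 23.
6.02(23) + 1.76 = 140.22 dB.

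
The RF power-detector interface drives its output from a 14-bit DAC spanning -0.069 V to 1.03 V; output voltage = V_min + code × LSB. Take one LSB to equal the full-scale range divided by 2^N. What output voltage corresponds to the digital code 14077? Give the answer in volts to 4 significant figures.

0.8753 V

The full-scale span is 1.03 − (-0.069) = 1.099 V. LSB = 1.099 V / 2^14.
V_out = -0.069 + 14077 × (1.099/16384) V
      = -0.069 V + 0.944252 V = 0.875252 V.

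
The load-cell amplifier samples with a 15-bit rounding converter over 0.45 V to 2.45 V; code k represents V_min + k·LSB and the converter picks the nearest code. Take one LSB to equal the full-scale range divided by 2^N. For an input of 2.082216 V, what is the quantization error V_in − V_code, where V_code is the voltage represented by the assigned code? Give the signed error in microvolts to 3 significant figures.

The full-scale span is 2.45 − (0.45) = 2 V. LSB = 2 V / 2^15 ≈ 61.04 µV.
Position in LSBs: (2.082216 − (0.45)) × 32768/2 = 26742.2269; rounding gives k = 26742.
V_code = V_min + k × range/2^15 = 0.45 + 26742 × 2/32768 = 2.0822021484 V.
Error = V_in − V_code = 2.082216 − (2.0822021484) = +13.9 µV.

+13.9 µV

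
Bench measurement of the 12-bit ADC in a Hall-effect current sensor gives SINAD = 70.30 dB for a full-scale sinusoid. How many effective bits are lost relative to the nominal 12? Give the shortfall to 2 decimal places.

0.61 bits

ENOB = (SINAD − 1.76)/6.02 = (70.30 − 1.76)/6.02 = 11.3854 bits.
Lost resolution: 12 − 11.3854 = 0.6146 bits.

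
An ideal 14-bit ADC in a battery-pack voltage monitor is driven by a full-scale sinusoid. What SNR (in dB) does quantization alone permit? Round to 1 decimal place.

86.0 dB

6.02(14) + 1.76 = 84.28 + 1.76 = 86.04 dB.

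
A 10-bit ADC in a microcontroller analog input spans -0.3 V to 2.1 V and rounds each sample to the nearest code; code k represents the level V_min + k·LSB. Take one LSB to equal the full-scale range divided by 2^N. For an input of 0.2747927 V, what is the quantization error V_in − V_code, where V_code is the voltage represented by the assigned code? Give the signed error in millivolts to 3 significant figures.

+0.574 mV

Range = 2.1 − (-0.3) = 2.4 V. LSB = 2.4 V / 2^10 ≈ 2.344 mV.
Position in LSBs: (0.2747927 − (-0.3)) × 1024/2.4 = 245.2449; rounding gives k = 245.
V_code = V_min + k × range/2^10 = -0.3 + 245 × 2.4/1024 = 0.2742187500 V.
e = 0.2747927 − (0.2742187500) = +0.574 mV.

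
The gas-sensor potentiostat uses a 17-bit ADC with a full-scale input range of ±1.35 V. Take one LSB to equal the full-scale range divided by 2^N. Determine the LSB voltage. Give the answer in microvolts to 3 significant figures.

20.6 µV

The full-scale span is 1.35 − (-1.35) = 2.7 V.
There are 2^17 = 131072 steps.
One LSB is 2.7 V / 131072 = 20.6 µV.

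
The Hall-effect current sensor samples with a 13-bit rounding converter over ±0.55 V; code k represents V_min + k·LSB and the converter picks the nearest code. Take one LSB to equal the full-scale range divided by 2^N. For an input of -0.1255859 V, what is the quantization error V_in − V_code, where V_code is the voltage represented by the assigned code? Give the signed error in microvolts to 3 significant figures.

−36.6 µV

Span: 0.55 V − (-0.55 V) = 1.1 V. LSB = 1.1 V / 2^13 ≈ 134.3 µV.
Position in LSBs: (-0.1255859 − (-0.55)) × 8192/1.1 = 3160.7276; rounding gives k = 3161.
V_code = V_min + k × range/2^13 = -0.55 + 3161 × 1.1/8192 = -0.1255493164 V.
e = -0.1255859 − (-0.1255493164) = −36.6 µV.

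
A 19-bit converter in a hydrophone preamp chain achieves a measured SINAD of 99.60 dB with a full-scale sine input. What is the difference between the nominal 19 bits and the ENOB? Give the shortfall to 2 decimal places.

N_eff = (99.60 − 1.76)/6.02 = 16.2525 bits.
19 − 16.2525 = 2.75 bits below nominal.

2.75 bits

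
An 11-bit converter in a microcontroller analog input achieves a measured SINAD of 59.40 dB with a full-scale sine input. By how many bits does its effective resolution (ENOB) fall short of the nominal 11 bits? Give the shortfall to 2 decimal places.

1.43 bits

Effective bits = (59.40 − 1.76)/6.02 = 9.5748.
11 − 9.5748 = 1.43 bits below nominal.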